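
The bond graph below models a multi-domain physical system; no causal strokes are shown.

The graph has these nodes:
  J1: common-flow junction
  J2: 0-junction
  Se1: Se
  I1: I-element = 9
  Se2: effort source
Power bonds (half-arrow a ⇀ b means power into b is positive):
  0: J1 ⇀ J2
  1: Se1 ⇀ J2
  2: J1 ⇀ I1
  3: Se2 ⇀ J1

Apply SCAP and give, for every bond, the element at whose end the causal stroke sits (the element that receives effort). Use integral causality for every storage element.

b1 →J2  (Se1 (Se) sets effort on bond)
b3 →J1  (Se2: effort source, stroke at far end)
b0 →J1  (J2 effort already set via bond 1)
b2 →I1  (J1 needs exactly one f-in)

b0 |J1
b1 |J2
b2 |I1
b3 |J1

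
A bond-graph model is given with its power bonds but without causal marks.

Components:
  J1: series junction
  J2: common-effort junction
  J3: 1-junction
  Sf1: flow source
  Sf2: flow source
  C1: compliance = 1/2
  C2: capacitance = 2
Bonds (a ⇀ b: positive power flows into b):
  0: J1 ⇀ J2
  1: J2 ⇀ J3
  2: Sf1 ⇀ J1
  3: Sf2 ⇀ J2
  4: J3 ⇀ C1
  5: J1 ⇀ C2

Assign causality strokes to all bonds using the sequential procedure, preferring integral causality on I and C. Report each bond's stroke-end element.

β2 stroke→Sf1  (source Sf1 imposes f)
β3 stroke→Sf2  (Sf2: flow source, stroke at near end)
β0 stroke→J1  (1-jn J1 has f-setter on 2)
β5 stroke→J1  (1-jn J1 has f-setter on 2)
β1 stroke→J2  (J2 needs exactly one e-in)
β4 stroke→J3  (common-f at J3 fixed by 1)

#0 stroke→J1
#1 stroke→J2
#2 stroke→Sf1
#3 stroke→Sf2
#4 stroke→J3
#5 stroke→J1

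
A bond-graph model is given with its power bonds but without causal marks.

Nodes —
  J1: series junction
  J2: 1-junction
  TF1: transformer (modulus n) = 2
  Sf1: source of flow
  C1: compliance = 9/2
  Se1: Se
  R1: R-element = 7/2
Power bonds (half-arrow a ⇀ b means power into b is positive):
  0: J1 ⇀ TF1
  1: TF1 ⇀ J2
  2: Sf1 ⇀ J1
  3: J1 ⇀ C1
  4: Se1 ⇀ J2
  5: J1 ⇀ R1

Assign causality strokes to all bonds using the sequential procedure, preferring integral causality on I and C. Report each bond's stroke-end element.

β0 stroke at J1
β1 stroke at TF1
β2 stroke at Sf1
β3 stroke at J1
β4 stroke at J2
β5 stroke at J1

b2 stroke at Sf1  (source Sf1 imposes f)
b4 stroke at J2  (Se1: effort source, stroke at far end)
b0 stroke at J1  (J1: bond 2 brought flow, rest push out)
b3 stroke at J1  (1-jn J1 has f-setter on 2)
b5 stroke at J1  (J1 flow already set via bond 2)
b1 stroke at TF1  (J2 needs exactly one f-in)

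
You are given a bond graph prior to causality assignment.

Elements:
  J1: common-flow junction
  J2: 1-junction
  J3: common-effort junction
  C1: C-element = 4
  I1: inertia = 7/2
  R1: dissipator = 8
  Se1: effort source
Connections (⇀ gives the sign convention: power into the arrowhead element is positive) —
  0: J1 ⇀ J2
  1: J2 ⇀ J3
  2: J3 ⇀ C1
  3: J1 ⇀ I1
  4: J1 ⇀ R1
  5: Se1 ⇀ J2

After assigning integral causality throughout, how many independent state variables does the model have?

2  (C1, I1 all integral)

bond 5 |J2  (source Se1 imposes e)
bond 2 |J3  (C1: C, integral causality)
bond 1 |J2  (common-e at J3 fixed by 2)
bond 0 |J1  (only one flow-in slot at J2)
bond 3 |I1  (prefer integral on I1)
bond 4 |J1  (J1: bond 3 brought flow, rest push out)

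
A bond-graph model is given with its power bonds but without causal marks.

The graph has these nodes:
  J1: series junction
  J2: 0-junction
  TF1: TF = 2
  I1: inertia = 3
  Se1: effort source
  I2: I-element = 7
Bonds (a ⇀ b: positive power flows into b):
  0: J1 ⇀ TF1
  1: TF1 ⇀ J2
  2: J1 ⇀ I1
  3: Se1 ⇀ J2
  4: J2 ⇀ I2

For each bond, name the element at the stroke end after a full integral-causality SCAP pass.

#3 →J2  (Se1: effort source, stroke at far end)
#1 →TF1  (common-e at J2 fixed by 3)
#4 →I2  (common-e at J2 fixed by 3)
#0 →J1  (TF1 one-in-one-out from 1)
#2 →I1  (closing 1-jn rule on J1)

b0 →J1
b1 →TF1
b2 →I1
b3 →J2
b4 →I2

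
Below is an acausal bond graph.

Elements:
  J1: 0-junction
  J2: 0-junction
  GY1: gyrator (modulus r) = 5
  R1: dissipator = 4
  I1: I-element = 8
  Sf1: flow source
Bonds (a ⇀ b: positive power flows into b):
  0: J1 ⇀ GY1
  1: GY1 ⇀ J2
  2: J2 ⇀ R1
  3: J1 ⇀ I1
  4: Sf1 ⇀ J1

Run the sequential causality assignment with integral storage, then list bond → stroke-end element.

#0 |J1
#1 |J2
#2 |R1
#3 |I1
#4 |Sf1

#4 stroke→Sf1  (source Sf1 imposes f)
#3 stroke→I1  (I1 outputs flow p/I1)
#0 stroke→J1  (J1: last free bond brings effort in)
#1 stroke→J2  (GY1 both-in/both-out from 0)
#2 stroke→R1  (0-jn J2 has e-setter on 1)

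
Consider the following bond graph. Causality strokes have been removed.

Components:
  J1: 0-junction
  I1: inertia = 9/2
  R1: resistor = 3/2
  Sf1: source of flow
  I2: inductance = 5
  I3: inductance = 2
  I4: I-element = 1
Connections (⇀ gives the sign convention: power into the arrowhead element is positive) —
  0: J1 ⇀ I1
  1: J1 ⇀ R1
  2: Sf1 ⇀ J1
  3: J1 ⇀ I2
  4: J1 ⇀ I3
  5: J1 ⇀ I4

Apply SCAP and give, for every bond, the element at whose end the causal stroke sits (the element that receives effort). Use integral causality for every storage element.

#0 stroke at I1
#1 stroke at J1
#2 stroke at Sf1
#3 stroke at I2
#4 stroke at I3
#5 stroke at I4

β2 stroke→Sf1  (Sf1 fixes flow; stroke at Sf1)
β0 stroke→I1  (prefer integral on I1)
β3 stroke→I2  (I2 outputs flow p/I2)
β4 stroke→I3  (I3 outputs flow p/I3)
β5 stroke→I4  (I4: I, integral causality)
β1 stroke→J1  (J1 needs exactly one e-in)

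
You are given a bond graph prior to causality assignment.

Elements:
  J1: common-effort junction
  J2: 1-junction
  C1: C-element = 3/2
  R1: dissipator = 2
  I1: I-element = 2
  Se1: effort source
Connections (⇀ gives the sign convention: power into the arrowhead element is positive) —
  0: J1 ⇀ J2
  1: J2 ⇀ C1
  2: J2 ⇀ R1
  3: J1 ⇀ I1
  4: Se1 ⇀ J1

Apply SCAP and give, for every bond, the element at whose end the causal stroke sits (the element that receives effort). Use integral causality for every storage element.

b0 stroke→J2
b1 stroke→J2
b2 stroke→R1
b3 stroke→I1
b4 stroke→J1

β4 stroke at J1  (Se1 (Se) sets effort on bond)
β0 stroke at J2  (0-jn J1 has e-setter on 4)
β3 stroke at I1  (common-e at J1 fixed by 4)
β1 stroke at J2  (C1: C, integral causality)
β2 stroke at R1  (only one flow-in slot at J2)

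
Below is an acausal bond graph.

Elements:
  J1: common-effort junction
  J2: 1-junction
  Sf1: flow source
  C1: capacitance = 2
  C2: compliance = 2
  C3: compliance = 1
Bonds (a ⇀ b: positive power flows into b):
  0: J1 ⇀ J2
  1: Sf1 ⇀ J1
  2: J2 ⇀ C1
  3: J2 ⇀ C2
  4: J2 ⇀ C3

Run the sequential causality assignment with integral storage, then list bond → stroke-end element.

b0 →J1
b1 →Sf1
b2 →J2
b3 →J2
b4 →J2

bond 1 stroke at Sf1  (Sf1 (Sf) sets flow on bond)
bond 0 stroke at J1  (closing 0-jn rule on J1)
bond 2 stroke at J2  (J2 flow already set via bond 0)
bond 3 stroke at J2  (J2 flow already set via bond 0)
bond 4 stroke at J2  (common-f at J2 fixed by 0)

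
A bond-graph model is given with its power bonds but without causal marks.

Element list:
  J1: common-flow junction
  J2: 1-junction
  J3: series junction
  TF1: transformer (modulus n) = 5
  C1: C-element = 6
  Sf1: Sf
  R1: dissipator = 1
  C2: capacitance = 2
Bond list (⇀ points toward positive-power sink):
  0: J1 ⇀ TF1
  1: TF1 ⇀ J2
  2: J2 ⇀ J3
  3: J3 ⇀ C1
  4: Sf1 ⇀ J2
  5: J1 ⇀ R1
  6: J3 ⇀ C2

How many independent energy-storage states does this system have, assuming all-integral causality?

2  (C1, C2 all integral)

bond 4 →Sf1  (Sf1 (Sf) sets flow on bond)
bond 1 →J2  (J2 flow already set via bond 4)
bond 2 →J2  (common-f at J2 fixed by 4)
bond 3 →J3  (J3: bond 2 brought flow, rest push out)
bond 6 →J3  (J3 flow already set via bond 2)
bond 0 →TF1  (TF1: transformer flips bond 1)
bond 5 →J1  (1-jn J1 has f-setter on 0)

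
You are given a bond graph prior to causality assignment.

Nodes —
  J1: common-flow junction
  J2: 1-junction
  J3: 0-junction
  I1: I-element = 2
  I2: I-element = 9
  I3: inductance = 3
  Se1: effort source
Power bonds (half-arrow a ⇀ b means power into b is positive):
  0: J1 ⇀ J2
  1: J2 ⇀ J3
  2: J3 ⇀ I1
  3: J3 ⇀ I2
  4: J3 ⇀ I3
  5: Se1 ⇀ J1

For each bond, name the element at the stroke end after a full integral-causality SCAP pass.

bond 0 |J2
bond 1 |J3
bond 2 |I1
bond 3 |I2
bond 4 |I3
bond 5 |J1

bond 5 |J1  (Se1: effort source, stroke at far end)
bond 0 |J2  (only one flow-in slot at J1)
bond 1 |J3  (J2 needs exactly one f-in)
bond 2 |I1  (J3: bond 1 brought effort, rest push out)
bond 3 |I2  (J3 effort already set via bond 1)
bond 4 |I3  (J3: bond 1 brought effort, rest push out)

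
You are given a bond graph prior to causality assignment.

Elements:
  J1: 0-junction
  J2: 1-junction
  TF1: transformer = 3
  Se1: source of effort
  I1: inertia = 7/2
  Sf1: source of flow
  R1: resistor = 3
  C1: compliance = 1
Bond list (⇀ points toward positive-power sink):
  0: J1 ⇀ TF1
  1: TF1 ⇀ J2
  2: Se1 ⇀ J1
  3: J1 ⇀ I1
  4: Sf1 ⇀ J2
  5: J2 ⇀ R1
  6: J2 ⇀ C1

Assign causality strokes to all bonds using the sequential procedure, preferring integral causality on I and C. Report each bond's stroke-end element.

#2 |J1  (Se1 fixes effort; stroke away)
#4 |Sf1  (Sf1 fixes flow; stroke at Sf1)
#0 |TF1  (0-jn J1 has e-setter on 2)
#3 |I1  (common-e at J1 fixed by 2)
#1 |J2  (J2 flow already set via bond 4)
#5 |J2  (common-f at J2 fixed by 4)
#6 |J2  (common-f at J2 fixed by 4)

β0 stroke at TF1
β1 stroke at J2
β2 stroke at J1
β3 stroke at I1
β4 stroke at Sf1
β5 stroke at J2
β6 stroke at J2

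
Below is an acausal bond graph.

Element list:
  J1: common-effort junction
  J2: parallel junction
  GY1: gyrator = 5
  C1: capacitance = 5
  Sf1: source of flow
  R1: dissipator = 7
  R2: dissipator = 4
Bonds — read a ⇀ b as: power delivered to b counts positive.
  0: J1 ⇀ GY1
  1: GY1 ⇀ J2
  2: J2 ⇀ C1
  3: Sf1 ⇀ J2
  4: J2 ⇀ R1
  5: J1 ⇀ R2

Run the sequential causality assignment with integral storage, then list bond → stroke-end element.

b3 stroke→Sf1  (Sf1: flow source, stroke at near end)
b2 stroke→J2  (prefer integral on C1)
b1 stroke→GY1  (J2 effort already set via bond 2)
b4 stroke→R1  (J2 effort already set via bond 2)
b0 stroke→GY1  (GY GY1: same side as bond 1)
b5 stroke→J1  (closing 0-jn rule on J1)

#0 stroke at GY1
#1 stroke at GY1
#2 stroke at J2
#3 stroke at Sf1
#4 stroke at R1
#5 stroke at J1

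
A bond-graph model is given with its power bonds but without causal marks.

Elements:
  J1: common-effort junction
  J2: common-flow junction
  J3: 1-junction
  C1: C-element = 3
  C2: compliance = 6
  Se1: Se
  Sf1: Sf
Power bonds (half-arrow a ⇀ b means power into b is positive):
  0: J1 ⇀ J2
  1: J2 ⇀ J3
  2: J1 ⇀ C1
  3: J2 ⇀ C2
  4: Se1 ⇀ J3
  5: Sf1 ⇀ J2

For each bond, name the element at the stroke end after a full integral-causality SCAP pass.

#0 stroke→J2
#1 stroke→J2
#2 stroke→J1
#3 stroke→J2
#4 stroke→J3
#5 stroke→Sf1

b4 |J3  (source Se1 imposes e)
b5 |Sf1  (Sf1: flow source, stroke at near end)
b0 |J2  (common-f at J2 fixed by 5)
b1 |J2  (common-f at J2 fixed by 5)
b3 |J2  (1-jn J2 has f-setter on 5)
b2 |J1  (only one effort-in slot at J1)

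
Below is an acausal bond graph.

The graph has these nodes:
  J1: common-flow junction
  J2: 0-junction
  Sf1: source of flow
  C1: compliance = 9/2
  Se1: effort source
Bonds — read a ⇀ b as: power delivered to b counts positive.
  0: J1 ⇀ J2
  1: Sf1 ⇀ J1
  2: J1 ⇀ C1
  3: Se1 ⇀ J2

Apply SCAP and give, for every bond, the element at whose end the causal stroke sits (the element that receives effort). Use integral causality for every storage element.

β0 stroke at J1
β1 stroke at Sf1
β2 stroke at J1
β3 stroke at J2

#1 |Sf1  (Sf1 fixes flow; stroke at Sf1)
#3 |J2  (Se1 fixes effort; stroke away)
#0 |J1  (J1 flow already set via bond 1)
#2 |J1  (J1 flow already set via bond 1)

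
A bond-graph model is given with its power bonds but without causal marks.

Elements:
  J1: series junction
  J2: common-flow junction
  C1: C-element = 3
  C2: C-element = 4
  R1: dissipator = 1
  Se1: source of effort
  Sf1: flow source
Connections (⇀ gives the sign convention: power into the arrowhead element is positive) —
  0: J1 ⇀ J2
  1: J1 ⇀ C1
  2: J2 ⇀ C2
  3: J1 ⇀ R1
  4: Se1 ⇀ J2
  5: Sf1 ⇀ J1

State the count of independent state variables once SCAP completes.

2  (C1, C2 all integral)

bond 4 |J2  (Se1 (Se) sets effort on bond)
bond 5 |Sf1  (Sf1 fixes flow; stroke at Sf1)
bond 0 |J1  (J1: bond 5 brought flow, rest push out)
bond 1 |J1  (common-f at J1 fixed by 5)
bond 3 |J1  (1-jn J1 has f-setter on 5)
bond 2 |J2  (common-f at J2 fixed by 0)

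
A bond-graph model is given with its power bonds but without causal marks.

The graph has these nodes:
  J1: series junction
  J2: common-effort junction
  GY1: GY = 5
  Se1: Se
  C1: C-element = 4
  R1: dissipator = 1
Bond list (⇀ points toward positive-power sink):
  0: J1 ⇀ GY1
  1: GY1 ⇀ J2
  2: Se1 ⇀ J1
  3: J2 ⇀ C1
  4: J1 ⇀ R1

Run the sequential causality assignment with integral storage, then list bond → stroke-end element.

b0 →GY1
b1 →GY1
b2 →J1
b3 →J2
b4 →J1

b2 →J1  (Se1 (Se) sets effort on bond)
b3 →J2  (prefer integral on C1)
b1 →GY1  (J2: bond 3 brought effort, rest push out)
b0 →GY1  (GY1: gyrator matches bond 1)
b4 →J1  (J1 flow already set via bond 0)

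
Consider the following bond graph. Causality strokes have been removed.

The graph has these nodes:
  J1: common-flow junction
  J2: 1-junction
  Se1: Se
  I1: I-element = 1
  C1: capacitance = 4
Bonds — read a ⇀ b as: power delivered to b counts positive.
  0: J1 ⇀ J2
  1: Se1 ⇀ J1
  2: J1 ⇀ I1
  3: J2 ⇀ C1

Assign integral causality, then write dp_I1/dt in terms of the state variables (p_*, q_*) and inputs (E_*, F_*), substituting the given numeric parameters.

dp_I1/dt = E_Se1 - q_C1/4

b1 →J1  (source Se1 imposes e)
b2 →I1  (I1 outputs flow p/I1)
b0 →J1  (J1: bond 2 brought flow, rest push out)
b3 →J2  (common-f at J2 fixed by 0)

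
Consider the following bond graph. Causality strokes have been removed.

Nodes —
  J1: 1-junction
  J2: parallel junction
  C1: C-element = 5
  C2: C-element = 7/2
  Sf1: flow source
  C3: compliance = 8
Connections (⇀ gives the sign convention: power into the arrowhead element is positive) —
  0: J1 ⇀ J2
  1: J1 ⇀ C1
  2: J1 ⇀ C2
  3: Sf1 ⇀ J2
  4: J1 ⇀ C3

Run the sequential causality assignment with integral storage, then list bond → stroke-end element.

b3 |Sf1  (Sf1 (Sf) sets flow on bond)
b0 |J2  (J2 needs exactly one e-in)
b1 |J1  (1-jn J1 has f-setter on 0)
b2 |J1  (J1 flow already set via bond 0)
b4 |J1  (J1: bond 0 brought flow, rest push out)

#0 →J2
#1 →J1
#2 →J1
#3 →Sf1
#4 →J1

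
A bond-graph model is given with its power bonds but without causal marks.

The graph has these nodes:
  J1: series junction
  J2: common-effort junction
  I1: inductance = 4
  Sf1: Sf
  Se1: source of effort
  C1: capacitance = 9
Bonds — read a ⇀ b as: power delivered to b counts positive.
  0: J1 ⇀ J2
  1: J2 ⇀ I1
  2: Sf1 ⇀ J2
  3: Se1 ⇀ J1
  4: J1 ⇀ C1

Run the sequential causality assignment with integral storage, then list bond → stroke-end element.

b0 →J2
b1 →I1
b2 →Sf1
b3 →J1
b4 →J1

bond 2 stroke at Sf1  (Sf1 fixes flow; stroke at Sf1)
bond 3 stroke at J1  (Se1 fixes effort; stroke away)
bond 1 stroke at I1  (I1 integral (f out))
bond 0 stroke at J2  (closing 0-jn rule on J2)
bond 4 stroke at J1  (J1 flow already set via bond 0)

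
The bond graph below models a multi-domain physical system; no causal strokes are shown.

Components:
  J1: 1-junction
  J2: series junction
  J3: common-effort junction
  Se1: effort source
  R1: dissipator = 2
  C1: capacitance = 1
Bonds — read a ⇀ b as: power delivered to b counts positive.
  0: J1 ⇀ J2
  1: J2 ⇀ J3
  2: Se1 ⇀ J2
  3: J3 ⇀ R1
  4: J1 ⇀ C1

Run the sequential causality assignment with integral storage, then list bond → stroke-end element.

#2 stroke at J2  (source Se1 imposes e)
#4 stroke at J1  (C1 integral (e out))
#0 stroke at J2  (J1 needs exactly one f-in)
#1 stroke at J3  (J2: last free bond brings flow in)
#3 stroke at R1  (J3: bond 1 brought effort, rest push out)

β0 →J2
β1 →J3
β2 →J2
β3 →R1
β4 →J1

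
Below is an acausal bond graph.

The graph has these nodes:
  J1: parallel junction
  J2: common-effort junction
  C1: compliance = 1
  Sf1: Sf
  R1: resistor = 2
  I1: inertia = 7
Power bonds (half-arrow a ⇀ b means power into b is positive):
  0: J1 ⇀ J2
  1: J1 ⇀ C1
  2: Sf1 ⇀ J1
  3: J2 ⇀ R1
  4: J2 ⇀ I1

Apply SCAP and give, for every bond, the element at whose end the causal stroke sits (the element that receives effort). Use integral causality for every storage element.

b2 stroke→Sf1  (Sf1: flow source, stroke at near end)
b1 stroke→J1  (C1 outputs effort q/C1)
b0 stroke→J2  (J1 effort already set via bond 1)
b3 stroke→R1  (J2: bond 0 brought effort, rest push out)
b4 stroke→I1  (J2: bond 0 brought effort, rest push out)

#0 stroke at J2
#1 stroke at J1
#2 stroke at Sf1
#3 stroke at R1
#4 stroke at I1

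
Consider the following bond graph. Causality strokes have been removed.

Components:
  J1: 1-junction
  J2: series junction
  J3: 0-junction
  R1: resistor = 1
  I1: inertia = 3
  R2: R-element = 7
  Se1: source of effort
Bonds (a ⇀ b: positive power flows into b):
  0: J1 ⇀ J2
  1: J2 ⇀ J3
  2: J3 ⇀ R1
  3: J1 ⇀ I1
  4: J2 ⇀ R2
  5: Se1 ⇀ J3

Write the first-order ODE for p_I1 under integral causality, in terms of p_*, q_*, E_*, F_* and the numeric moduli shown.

#5 stroke→J3  (source Se1 imposes e)
#1 stroke→J2  (J3 effort already set via bond 5)
#2 stroke→R1  (0-jn J3 has e-setter on 5)
#3 stroke→I1  (prefer integral on I1)
#0 stroke→J1  (1-jn J1 has f-setter on 3)
#4 stroke→J2  (common-f at J2 fixed by 0)

dp_I1/dt = -E_Se1 - 7*p_I1/3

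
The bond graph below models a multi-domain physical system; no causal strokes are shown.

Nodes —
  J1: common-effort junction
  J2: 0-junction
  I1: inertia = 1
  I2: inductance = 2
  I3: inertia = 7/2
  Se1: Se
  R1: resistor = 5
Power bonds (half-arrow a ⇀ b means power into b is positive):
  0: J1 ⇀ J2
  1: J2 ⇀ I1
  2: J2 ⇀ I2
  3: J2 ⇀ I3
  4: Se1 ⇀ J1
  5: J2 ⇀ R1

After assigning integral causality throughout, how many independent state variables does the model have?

3  (I1, I2, I3 all integral)

β4 stroke at J1  (source Se1 imposes e)
β0 stroke at J2  (0-jn J1 has e-setter on 4)
β1 stroke at I1  (J2: bond 0 brought effort, rest push out)
β2 stroke at I2  (J2 effort already set via bond 0)
β3 stroke at I3  (J2: bond 0 brought effort, rest push out)
β5 stroke at R1  (J2 effort already set via bond 0)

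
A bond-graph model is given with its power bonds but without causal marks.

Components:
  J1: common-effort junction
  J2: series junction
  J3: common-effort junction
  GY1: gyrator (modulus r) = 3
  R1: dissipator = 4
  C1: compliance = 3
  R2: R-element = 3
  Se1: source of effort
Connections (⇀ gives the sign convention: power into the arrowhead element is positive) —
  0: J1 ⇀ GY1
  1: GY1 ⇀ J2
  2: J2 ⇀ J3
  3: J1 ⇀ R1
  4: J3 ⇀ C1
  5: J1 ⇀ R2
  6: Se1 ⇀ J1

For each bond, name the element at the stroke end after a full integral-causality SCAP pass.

β6 stroke at J1  (Se1: effort source, stroke at far end)
β0 stroke at GY1  (0-jn J1 has e-setter on 6)
β3 stroke at R1  (J1: bond 6 brought effort, rest push out)
β5 stroke at R2  (J1 effort already set via bond 6)
β1 stroke at GY1  (GY GY1: same side as bond 0)
β2 stroke at J2  (1-jn J2 has f-setter on 1)
β4 stroke at J3  (only one effort-in slot at J3)

b0 stroke→GY1
b1 stroke→GY1
b2 stroke→J2
b3 stroke→R1
b4 stroke→J3
b5 stroke→R2
b6 stroke→J1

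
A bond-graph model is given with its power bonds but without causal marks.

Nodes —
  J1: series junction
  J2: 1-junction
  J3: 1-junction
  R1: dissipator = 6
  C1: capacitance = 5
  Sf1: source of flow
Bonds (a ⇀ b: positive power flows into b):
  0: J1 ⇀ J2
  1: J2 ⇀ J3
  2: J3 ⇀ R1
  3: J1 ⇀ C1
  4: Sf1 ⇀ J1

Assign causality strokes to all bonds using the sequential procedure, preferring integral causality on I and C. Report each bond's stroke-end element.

bond 0 →J1
bond 1 →J2
bond 2 →J3
bond 3 →J1
bond 4 →Sf1

b4 stroke→Sf1  (source Sf1 imposes f)
b0 stroke→J1  (J1 flow already set via bond 4)
b3 stroke→J1  (J1: bond 4 brought flow, rest push out)
b1 stroke→J2  (J2: bond 0 brought flow, rest push out)
b2 stroke→J3  (J3 flow already set via bond 1)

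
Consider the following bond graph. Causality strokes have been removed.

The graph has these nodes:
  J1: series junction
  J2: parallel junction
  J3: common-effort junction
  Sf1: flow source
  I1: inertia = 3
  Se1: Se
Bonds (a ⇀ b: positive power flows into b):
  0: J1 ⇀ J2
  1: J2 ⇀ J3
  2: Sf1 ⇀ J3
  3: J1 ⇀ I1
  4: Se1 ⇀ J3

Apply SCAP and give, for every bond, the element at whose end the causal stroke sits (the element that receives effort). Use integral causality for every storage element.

b0 |J1
b1 |J2
b2 |Sf1
b3 |I1
b4 |J3

#2 →Sf1  (Sf1 (Sf) sets flow on bond)
#4 →J3  (Se1 fixes effort; stroke away)
#1 →J2  (common-e at J3 fixed by 4)
#0 →J1  (J2 effort already set via bond 1)
#3 →I1  (J1 needs exactly one f-in)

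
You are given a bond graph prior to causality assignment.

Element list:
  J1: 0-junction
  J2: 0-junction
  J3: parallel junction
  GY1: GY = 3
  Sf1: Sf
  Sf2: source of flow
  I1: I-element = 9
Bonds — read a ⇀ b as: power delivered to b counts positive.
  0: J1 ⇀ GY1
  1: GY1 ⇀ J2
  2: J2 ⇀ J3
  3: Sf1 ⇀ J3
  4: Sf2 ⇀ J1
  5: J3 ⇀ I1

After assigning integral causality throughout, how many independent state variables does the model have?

1  (I1 all integral)

β3 stroke→Sf1  (Sf1 (Sf) sets flow on bond)
β4 stroke→Sf2  (Sf2 (Sf) sets flow on bond)
β0 stroke→J1  (J1: last free bond brings effort in)
β1 stroke→J2  (GY GY1: same side as bond 0)
β2 stroke→J3  (J2 effort already set via bond 1)
β5 stroke→I1  (J3: bond 2 brought effort, rest push out)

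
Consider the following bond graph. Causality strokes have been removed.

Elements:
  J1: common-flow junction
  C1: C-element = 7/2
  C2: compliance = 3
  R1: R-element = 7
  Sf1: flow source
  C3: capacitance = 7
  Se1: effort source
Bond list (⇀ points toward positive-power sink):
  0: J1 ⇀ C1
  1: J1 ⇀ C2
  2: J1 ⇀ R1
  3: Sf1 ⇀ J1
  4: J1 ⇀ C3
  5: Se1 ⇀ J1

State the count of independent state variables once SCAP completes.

β3 →Sf1  (Sf1 fixes flow; stroke at Sf1)
β5 →J1  (Se1 (Se) sets effort on bond)
β0 →J1  (J1: bond 3 brought flow, rest push out)
β1 →J1  (1-jn J1 has f-setter on 3)
β2 →J1  (1-jn J1 has f-setter on 3)
β4 →J1  (1-jn J1 has f-setter on 3)

3  (C1, C2, C3 all integral)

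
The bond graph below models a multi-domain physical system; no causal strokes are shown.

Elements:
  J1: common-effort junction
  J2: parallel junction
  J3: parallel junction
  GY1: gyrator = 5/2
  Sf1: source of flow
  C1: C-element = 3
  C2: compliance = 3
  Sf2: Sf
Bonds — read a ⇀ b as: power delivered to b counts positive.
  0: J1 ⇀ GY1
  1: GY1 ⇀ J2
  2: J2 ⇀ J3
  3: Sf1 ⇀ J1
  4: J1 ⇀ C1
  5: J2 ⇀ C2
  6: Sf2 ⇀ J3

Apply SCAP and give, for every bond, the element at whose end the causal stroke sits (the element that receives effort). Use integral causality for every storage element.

bond 0 →GY1
bond 1 →GY1
bond 2 →J3
bond 3 →Sf1
bond 4 →J1
bond 5 →J2
bond 6 →Sf2

bond 3 stroke→Sf1  (source Sf1 imposes f)
bond 6 stroke→Sf2  (Sf2: flow source, stroke at near end)
bond 2 stroke→J3  (J3 needs exactly one e-in)
bond 4 stroke→J1  (C1 outputs effort q/C1)
bond 0 stroke→GY1  (0-jn J1 has e-setter on 4)
bond 1 stroke→GY1  (GY GY1: same side as bond 0)
bond 5 stroke→J2  (J2: last free bond brings effort in)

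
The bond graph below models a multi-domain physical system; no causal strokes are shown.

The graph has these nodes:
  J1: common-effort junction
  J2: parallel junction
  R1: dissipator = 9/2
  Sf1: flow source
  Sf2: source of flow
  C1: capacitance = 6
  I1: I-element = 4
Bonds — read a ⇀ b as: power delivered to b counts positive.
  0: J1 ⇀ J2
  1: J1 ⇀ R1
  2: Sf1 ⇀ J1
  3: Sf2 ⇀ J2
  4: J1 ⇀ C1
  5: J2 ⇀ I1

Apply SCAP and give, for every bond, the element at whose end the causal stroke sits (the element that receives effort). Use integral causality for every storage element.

bond 2 |Sf1  (Sf1 (Sf) sets flow on bond)
bond 3 |Sf2  (source Sf2 imposes f)
bond 4 |J1  (C1: C, integral causality)
bond 0 |J2  (J1 effort already set via bond 4)
bond 1 |R1  (common-e at J1 fixed by 4)
bond 5 |I1  (common-e at J2 fixed by 0)

#0 |J2
#1 |R1
#2 |Sf1
#3 |Sf2
#4 |J1
#5 |I1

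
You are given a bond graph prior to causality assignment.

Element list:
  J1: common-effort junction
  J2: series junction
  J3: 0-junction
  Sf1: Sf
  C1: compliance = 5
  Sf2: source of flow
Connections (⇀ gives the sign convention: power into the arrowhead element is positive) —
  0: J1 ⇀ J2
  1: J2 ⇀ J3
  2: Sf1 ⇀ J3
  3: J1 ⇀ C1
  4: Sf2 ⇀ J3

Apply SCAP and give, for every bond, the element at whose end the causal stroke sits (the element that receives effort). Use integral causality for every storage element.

bond 2 stroke at Sf1  (Sf1 (Sf) sets flow on bond)
bond 4 stroke at Sf2  (source Sf2 imposes f)
bond 1 stroke at J3  (only one effort-in slot at J3)
bond 0 stroke at J2  (J2: bond 1 brought flow, rest push out)
bond 3 stroke at J1  (closing 0-jn rule on J1)

β0 |J2
β1 |J3
β2 |Sf1
β3 |J1
β4 |Sf2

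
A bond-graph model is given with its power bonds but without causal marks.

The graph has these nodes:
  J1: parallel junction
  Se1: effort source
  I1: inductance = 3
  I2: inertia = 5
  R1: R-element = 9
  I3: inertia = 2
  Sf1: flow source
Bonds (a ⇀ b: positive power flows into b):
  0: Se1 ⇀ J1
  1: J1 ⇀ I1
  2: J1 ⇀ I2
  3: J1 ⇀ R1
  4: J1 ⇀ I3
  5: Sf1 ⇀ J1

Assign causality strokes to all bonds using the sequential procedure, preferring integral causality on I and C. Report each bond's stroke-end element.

bond 0 stroke→J1
bond 1 stroke→I1
bond 2 stroke→I2
bond 3 stroke→R1
bond 4 stroke→I3
bond 5 stroke→Sf1

#0 stroke at J1  (Se1 fixes effort; stroke away)
#5 stroke at Sf1  (Sf1: flow source, stroke at near end)
#1 stroke at I1  (J1 effort already set via bond 0)
#2 stroke at I2  (common-e at J1 fixed by 0)
#3 stroke at R1  (J1: bond 0 brought effort, rest push out)
#4 stroke at I3  (J1: bond 0 brought effort, rest push out)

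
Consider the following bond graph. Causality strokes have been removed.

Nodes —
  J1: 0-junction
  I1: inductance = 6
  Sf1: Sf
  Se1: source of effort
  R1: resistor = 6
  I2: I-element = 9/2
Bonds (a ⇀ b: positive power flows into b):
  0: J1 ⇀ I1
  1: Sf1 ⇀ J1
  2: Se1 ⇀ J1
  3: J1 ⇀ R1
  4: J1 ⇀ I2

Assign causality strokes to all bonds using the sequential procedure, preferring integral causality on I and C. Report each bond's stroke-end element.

#1 stroke→Sf1  (source Sf1 imposes f)
#2 stroke→J1  (Se1: effort source, stroke at far end)
#0 stroke→I1  (common-e at J1 fixed by 2)
#3 stroke→R1  (J1: bond 2 brought effort, rest push out)
#4 stroke→I2  (0-jn J1 has e-setter on 2)

#0 |I1
#1 |Sf1
#2 |J1
#3 |R1
#4 |I2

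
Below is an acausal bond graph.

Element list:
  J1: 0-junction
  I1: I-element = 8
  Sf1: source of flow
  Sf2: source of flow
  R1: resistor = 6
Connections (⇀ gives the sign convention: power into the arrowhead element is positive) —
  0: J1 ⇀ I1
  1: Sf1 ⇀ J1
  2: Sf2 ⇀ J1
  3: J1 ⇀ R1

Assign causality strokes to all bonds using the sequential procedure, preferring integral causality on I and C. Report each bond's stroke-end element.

#1 |Sf1  (Sf1: flow source, stroke at near end)
#2 |Sf2  (Sf2: flow source, stroke at near end)
#0 |I1  (I1 integral (f out))
#3 |J1  (J1: last free bond brings effort in)

#0 |I1
#1 |Sf1
#2 |Sf2
#3 |J1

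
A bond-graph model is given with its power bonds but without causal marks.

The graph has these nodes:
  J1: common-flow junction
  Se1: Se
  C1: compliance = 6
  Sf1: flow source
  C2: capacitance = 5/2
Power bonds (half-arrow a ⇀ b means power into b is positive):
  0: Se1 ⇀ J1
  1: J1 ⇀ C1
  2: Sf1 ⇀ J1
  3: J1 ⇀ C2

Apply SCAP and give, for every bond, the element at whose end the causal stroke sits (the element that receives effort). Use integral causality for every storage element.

#0 |J1
#1 |J1
#2 |Sf1
#3 |J1

b0 stroke at J1  (Se1 fixes effort; stroke away)
b2 stroke at Sf1  (Sf1 fixes flow; stroke at Sf1)
b1 stroke at J1  (1-jn J1 has f-setter on 2)
b3 stroke at J1  (common-f at J1 fixed by 2)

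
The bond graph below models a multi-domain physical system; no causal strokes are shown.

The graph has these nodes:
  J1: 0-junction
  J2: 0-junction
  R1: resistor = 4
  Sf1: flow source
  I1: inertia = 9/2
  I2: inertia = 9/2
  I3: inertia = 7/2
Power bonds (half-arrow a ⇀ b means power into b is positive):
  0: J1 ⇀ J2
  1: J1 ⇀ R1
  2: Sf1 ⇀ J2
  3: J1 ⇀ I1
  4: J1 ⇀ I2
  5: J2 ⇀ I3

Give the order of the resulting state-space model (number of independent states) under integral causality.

#2 →Sf1  (Sf1: flow source, stroke at near end)
#3 →I1  (prefer integral on I1)
#4 →I2  (prefer integral on I2)
#5 →I3  (I3 integral (f out))
#0 →J2  (J2 needs exactly one e-in)
#1 →J1  (J1: last free bond brings effort in)

3  (I1, I2, I3 all integral)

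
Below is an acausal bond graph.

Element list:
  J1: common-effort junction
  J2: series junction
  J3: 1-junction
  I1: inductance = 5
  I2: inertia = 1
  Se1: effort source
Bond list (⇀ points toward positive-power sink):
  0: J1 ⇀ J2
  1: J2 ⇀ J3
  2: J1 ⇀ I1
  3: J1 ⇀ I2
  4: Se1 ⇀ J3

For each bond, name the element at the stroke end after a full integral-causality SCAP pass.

β4 →J3  (Se1 fixes effort; stroke away)
β1 →J2  (J3: last free bond brings flow in)
β0 →J1  (only one flow-in slot at J2)
β2 →I1  (J1 effort already set via bond 0)
β3 →I2  (common-e at J1 fixed by 0)

b0 stroke→J1
b1 stroke→J2
b2 stroke→I1
b3 stroke→I2
b4 stroke→J3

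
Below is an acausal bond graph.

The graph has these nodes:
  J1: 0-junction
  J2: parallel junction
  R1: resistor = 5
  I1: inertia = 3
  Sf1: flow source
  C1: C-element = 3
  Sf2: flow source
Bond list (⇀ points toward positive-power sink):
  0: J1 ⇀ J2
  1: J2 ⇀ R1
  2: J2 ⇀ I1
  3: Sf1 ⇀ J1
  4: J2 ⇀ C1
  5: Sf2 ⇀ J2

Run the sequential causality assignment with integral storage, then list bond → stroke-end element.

bond 0 stroke at J1
bond 1 stroke at R1
bond 2 stroke at I1
bond 3 stroke at Sf1
bond 4 stroke at J2
bond 5 stroke at Sf2

b3 stroke at Sf1  (Sf1 fixes flow; stroke at Sf1)
b5 stroke at Sf2  (Sf2 fixes flow; stroke at Sf2)
b0 stroke at J1  (J1 needs exactly one e-in)
b2 stroke at I1  (I1 outputs flow p/I1)
b4 stroke at J2  (C1 outputs effort q/C1)
b1 stroke at R1  (0-jn J2 has e-setter on 4)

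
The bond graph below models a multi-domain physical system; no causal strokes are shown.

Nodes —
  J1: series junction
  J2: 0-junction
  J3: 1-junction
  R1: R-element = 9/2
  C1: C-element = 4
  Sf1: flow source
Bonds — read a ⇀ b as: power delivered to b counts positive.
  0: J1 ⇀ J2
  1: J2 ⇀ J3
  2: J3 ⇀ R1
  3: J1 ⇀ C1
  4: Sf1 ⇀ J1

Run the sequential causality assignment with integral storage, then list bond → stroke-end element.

#0 stroke→J1
#1 stroke→J2
#2 stroke→J3
#3 stroke→J1
#4 stroke→Sf1

b4 |Sf1  (source Sf1 imposes f)
b0 |J1  (common-f at J1 fixed by 4)
b3 |J1  (J1 flow already set via bond 4)
b1 |J2  (only one effort-in slot at J2)
b2 |J3  (J3 flow already set via bond 1)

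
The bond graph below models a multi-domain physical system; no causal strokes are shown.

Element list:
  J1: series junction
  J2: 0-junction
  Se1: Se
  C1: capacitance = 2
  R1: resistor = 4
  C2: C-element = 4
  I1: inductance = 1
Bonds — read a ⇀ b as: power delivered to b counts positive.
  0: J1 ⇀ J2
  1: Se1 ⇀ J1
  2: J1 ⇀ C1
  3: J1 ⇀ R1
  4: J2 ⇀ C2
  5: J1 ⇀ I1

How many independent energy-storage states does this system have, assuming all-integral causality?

#1 |J1  (Se1 (Se) sets effort on bond)
#2 |J1  (prefer integral on C1)
#4 |J2  (prefer integral on C2)
#0 |J1  (J2: bond 4 brought effort, rest push out)
#5 |I1  (I1 outputs flow p/I1)
#3 |J1  (J1: bond 5 brought flow, rest push out)

3  (C1, C2, I1 all integral)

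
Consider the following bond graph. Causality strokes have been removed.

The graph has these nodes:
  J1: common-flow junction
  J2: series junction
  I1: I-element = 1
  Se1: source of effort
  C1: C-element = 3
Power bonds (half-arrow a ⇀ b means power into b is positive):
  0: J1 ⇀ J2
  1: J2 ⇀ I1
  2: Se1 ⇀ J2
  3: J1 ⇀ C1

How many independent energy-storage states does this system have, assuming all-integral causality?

bond 2 →J2  (source Se1 imposes e)
bond 1 →I1  (I1 outputs flow p/I1)
bond 0 →J2  (J2 flow already set via bond 1)
bond 3 →J1  (J1: bond 0 brought flow, rest push out)

2  (C1, I1 all integral)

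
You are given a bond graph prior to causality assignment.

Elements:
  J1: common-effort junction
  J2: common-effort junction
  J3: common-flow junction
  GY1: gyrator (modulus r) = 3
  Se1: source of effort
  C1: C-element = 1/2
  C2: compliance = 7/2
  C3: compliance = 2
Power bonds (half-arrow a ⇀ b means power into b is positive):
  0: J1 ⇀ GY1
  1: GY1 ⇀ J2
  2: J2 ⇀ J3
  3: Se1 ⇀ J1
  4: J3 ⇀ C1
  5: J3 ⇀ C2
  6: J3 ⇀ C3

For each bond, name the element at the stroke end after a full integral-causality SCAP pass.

#3 stroke→J1  (Se1 (Se) sets effort on bond)
#0 stroke→GY1  (0-jn J1 has e-setter on 3)
#1 stroke→GY1  (GY1 both-in/both-out from 0)
#2 stroke→J2  (only one effort-in slot at J2)
#4 stroke→J3  (J3: bond 2 brought flow, rest push out)
#5 stroke→J3  (J3 flow already set via bond 2)
#6 stroke→J3  (common-f at J3 fixed by 2)

#0 |GY1
#1 |GY1
#2 |J2
#3 |J1
#4 |J3
#5 |J3
#6 |J3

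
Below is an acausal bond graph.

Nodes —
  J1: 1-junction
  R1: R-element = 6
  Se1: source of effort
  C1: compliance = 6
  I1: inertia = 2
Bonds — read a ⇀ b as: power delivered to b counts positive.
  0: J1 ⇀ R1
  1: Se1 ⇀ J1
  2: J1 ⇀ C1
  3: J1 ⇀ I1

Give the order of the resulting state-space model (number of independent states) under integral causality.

2  (C1, I1 all integral)

β1 |J1  (Se1 fixes effort; stroke away)
β2 |J1  (C1 outputs effort q/C1)
β3 |I1  (I1 outputs flow p/I1)
β0 |J1  (J1: bond 3 brought flow, rest push out)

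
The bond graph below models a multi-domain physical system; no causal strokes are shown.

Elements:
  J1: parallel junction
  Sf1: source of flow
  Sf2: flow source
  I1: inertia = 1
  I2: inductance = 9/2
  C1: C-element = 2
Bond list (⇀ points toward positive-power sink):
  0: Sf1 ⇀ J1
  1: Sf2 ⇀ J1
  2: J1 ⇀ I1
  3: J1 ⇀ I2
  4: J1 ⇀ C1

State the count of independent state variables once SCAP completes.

3  (C1, I1, I2 all integral)

β0 →Sf1  (Sf1 (Sf) sets flow on bond)
β1 →Sf2  (Sf2: flow source, stroke at near end)
β2 →I1  (I1 integral (f out))
β3 →I2  (prefer integral on I2)
β4 →J1  (only one effort-in slot at J1)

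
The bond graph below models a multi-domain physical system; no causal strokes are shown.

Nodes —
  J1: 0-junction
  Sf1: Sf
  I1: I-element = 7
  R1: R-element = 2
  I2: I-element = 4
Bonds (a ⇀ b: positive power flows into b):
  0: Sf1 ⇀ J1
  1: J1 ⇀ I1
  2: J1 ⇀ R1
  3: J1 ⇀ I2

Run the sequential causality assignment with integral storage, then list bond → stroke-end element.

b0 →Sf1  (Sf1 fixes flow; stroke at Sf1)
b1 →I1  (I1 integral (f out))
b3 →I2  (I2 integral (f out))
b2 →J1  (J1 needs exactly one e-in)

#0 stroke→Sf1
#1 stroke→I1
#2 stroke→J1
#3 stroke→I2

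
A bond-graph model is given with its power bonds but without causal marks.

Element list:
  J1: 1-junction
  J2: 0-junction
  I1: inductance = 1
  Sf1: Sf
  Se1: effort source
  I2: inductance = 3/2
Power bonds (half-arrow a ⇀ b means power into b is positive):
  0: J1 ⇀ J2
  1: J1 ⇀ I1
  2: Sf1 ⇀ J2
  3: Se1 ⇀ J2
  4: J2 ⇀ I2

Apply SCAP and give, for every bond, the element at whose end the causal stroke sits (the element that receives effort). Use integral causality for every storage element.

#0 stroke at J1
#1 stroke at I1
#2 stroke at Sf1
#3 stroke at J2
#4 stroke at I2

#2 stroke→Sf1  (Sf1 (Sf) sets flow on bond)
#3 stroke→J2  (source Se1 imposes e)
#0 stroke→J1  (0-jn J2 has e-setter on 3)
#4 stroke→I2  (J2 effort already set via bond 3)
#1 stroke→I1  (J1 needs exactly one f-in)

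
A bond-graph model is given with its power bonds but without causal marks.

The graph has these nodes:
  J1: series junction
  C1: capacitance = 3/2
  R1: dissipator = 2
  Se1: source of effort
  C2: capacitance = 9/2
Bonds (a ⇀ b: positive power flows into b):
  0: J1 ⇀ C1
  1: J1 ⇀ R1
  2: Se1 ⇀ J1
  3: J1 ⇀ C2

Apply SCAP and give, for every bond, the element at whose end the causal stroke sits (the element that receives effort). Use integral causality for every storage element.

b2 →J1  (Se1: effort source, stroke at far end)
b0 →J1  (C1 outputs effort q/C1)
b3 →J1  (C2 outputs effort q/C2)
b1 →R1  (closing 1-jn rule on J1)

b0 |J1
b1 |R1
b2 |J1
b3 |J1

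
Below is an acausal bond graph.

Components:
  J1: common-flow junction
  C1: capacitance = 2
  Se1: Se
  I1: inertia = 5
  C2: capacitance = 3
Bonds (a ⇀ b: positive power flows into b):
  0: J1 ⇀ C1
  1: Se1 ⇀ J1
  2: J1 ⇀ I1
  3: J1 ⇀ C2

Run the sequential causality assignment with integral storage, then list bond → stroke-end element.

#0 →J1
#1 →J1
#2 →I1
#3 →J1

#1 stroke→J1  (Se1 (Se) sets effort on bond)
#0 stroke→J1  (C1 integral (e out))
#2 stroke→I1  (I1: I, integral causality)
#3 stroke→J1  (1-jn J1 has f-setter on 2)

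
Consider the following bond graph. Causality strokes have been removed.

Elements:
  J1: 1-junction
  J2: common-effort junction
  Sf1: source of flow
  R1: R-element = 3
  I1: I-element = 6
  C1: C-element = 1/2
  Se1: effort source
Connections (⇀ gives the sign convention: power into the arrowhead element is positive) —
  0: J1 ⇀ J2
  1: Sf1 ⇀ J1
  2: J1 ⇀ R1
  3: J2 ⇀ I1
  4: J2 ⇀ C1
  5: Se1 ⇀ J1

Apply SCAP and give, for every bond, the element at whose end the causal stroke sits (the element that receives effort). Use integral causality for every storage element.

bond 0 |J1
bond 1 |Sf1
bond 2 |J1
bond 3 |I1
bond 4 |J2
bond 5 |J1

#1 |Sf1  (Sf1: flow source, stroke at near end)
#5 |J1  (source Se1 imposes e)
#0 |J1  (1-jn J1 has f-setter on 1)
#2 |J1  (J1: bond 1 brought flow, rest push out)
#3 |I1  (I1 outputs flow p/I1)
#4 |J2  (J2 needs exactly one e-in)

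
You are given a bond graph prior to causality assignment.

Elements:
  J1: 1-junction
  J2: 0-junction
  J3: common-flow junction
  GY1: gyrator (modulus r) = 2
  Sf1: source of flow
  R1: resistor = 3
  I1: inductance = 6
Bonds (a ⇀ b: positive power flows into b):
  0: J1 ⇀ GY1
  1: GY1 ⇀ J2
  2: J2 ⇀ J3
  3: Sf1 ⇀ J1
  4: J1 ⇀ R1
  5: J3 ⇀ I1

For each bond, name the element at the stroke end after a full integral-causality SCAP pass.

b0 stroke at J1
b1 stroke at J2
b2 stroke at J3
b3 stroke at Sf1
b4 stroke at J1
b5 stroke at I1

bond 3 stroke→Sf1  (Sf1: flow source, stroke at near end)
bond 0 stroke→J1  (common-f at J1 fixed by 3)
bond 4 stroke→J1  (1-jn J1 has f-setter on 3)
bond 1 stroke→J2  (GY1 both-in/both-out from 0)
bond 2 stroke→J3  (0-jn J2 has e-setter on 1)
bond 5 stroke→I1  (J3: last free bond brings flow in)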